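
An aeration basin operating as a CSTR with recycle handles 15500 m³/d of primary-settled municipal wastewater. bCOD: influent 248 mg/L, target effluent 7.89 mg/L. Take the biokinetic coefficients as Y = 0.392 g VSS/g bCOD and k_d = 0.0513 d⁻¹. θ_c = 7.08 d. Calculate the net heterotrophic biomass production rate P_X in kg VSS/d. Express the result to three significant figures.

The observed yield is Y_obs = Y/(1 + k_d·θ_c) = 0.392 / (1 + 0.0513 × 7.08) = 0.392 / 1.363 = 0.2876 g VSS per g bCOD removed.
Q·(S₀ − S) = 15500 × (248 − 7.89) × 10⁻³ = 3722 kg/d removed.
So the net sludge growth is P_X = 0.2876 × 3722 = 1070 kg VSS/d.

P_X ≈ 1070 kg VSS/d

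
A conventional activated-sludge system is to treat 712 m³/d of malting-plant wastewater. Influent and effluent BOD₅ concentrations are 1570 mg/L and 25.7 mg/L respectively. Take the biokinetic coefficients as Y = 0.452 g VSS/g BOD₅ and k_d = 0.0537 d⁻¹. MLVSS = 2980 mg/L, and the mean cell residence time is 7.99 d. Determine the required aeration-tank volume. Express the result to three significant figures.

Steady-state biomass mass balance: V·X·(1 + k_d·θ_c) = Y·Q·(S₀ − S)·θ_c, so V = 0.452 × 712 × (1570 − 25.7) × 7.99 / [2980 × (1 + 0.0537 × 7.99)] = 3.97×10^6 / 4259 = 932.5 m³.

V ≈ 932 m³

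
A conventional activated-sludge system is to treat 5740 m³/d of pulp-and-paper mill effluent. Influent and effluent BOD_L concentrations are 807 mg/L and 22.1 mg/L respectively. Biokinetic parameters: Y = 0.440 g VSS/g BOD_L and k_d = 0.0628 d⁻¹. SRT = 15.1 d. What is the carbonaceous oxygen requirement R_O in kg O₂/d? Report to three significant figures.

R_O ≈ 3060 kg O₂/d

Correct the yield for decay: Y_obs = Y/(1 + k_d θ_c) = 0.440 / (1 + 0.0628 × 15.1) = 0.440 / 1.948 = 0.2258.
ΔS = 807 − 22.1 = 784.9 mg/L, so the substrate removal rate is 5740 × 784.9/1000 = 4505 kg BOD_L/d.
P_X = Y_obs·Q·(S₀ − S) = 0.2258 × 4505 = 1017 kg VSS/d.
Carbonaceous O₂ demand = substrate oxidised − cell-mass equivalent = 4505 − 1.42 × 1017 = 3060 kg O₂/d.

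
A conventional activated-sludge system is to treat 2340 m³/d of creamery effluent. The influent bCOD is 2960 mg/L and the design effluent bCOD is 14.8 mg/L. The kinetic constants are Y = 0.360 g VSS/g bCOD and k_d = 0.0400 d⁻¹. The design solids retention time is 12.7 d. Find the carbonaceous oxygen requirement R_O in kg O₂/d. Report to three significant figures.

R_O ≈ 4560 kg O₂/d

Observed yield with endogenous decay: Y_obs = Y / (1 + k_d·θ_c) = 0.360 / (1 + 0.0400 × 12.7) = 0.360 / 1.508 = 0.2387 g VSS/g bCOD.
Q·(S₀ − S) = 2340 × (2960 − 14.8) × 10⁻³ = 6892 kg/d removed.
Net sludge production P_X = 0.2387 × 6892 = 1645 kg VSS/d.
Carbonaceous O₂ demand = substrate oxidised − cell-mass equivalent = 6892 − 1.42 × 1645 = 4556 kg O₂/d.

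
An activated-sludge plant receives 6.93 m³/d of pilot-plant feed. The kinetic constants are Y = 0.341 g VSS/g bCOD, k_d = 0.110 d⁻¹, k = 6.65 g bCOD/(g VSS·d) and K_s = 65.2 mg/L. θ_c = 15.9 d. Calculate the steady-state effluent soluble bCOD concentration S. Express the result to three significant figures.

S ≈ 5.38 mg/L

From the Monod/SRT balance for a CMAS, S = K_s·(1+k_d θ_c)/[θ_c·(Y k − k_d) − 1] = 65.2 × (1 + 0.110 × 15.9) / [15.9 × (0.341 × 6.65 − 0.110) − 1] = 179.2 / 33.31 = 5.381 mg/L.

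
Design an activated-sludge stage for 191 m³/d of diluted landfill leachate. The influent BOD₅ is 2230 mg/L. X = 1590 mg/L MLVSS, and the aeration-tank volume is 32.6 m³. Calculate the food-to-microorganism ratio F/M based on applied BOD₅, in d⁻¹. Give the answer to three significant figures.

F/M ≈ 8.22 d⁻¹

F/M = applied load / biomass = Q·S₀/(V·X) = 191 × 2230 / (32.60 × 1590) = 8.217 d⁻¹.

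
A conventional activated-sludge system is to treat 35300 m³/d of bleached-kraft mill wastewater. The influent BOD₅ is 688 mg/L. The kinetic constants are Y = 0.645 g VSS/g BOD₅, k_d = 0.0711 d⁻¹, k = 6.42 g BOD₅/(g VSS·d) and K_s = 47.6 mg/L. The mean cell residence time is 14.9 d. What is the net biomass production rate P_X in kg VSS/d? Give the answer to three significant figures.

P_X ≈ 7590 kg VSS/d

Effluent substrate depends only on kinetics and SRT: S = K_s(1 + k_d θ_c) / [θ_c(Yk − k_d) − 1] = 47.6 × (1 + 0.0711 × 14.9) / [14.9 × (0.645 × 6.42 − 0.0711) − 1] = 98.03 / 59.64 = 1.644 mg/L.
The observed yield is Y_obs = Y/(1 + k_d·θ_c) = 0.645 / (1 + 0.0711 × 14.9) = 0.645 / 2.059 = 0.3132 g VSS per g BOD₅ removed.
Q·(S₀ − S) = 35300 × (688 − 1.64) × 10⁻³ = 24229 kg/d removed.
Net biomass production P_X = Y_obs × Q·(S₀ − S) = 0.3132 × 24229 = 7588 kg VSS/d.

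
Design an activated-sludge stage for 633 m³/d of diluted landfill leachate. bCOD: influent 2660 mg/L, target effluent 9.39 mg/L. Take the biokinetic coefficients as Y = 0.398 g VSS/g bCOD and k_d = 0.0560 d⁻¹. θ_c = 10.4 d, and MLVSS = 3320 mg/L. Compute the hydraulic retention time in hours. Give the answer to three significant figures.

τ ≈ 50.1 h

From the SRT design equation V = Y Q (S₀−S) θ_c / [X (1 + k_d θ_c)] = 0.398 × 633 × (2660 − 9.39) × 10.4 / [3320 × (1 + 0.0560 × 10.4)] = 6.94×10^6 / 5254 = 1322 m³.
Hydraulic retention time τ = V/Q = 1322 / 633 = 2.088 d = 50.12 h.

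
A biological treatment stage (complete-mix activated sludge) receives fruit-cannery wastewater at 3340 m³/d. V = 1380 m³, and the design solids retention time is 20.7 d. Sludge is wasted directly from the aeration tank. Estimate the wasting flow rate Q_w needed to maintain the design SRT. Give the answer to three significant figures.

Wasting from the aeration tank: Q_w = V / θ_c = 1380 / 20.7 = 66.67 m³/d.

Q_w ≈ 66.7 m³/d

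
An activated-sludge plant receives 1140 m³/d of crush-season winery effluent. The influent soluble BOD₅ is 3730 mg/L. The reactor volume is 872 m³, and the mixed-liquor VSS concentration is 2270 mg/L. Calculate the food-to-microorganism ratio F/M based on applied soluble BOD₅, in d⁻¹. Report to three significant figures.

Food-to-microorganism ratio F/M = Q S₀ / (V X) = 1140 × 3730 / (872.0 × 2270) = 2.148 d⁻¹.

F/M ≈ 2.15 d⁻¹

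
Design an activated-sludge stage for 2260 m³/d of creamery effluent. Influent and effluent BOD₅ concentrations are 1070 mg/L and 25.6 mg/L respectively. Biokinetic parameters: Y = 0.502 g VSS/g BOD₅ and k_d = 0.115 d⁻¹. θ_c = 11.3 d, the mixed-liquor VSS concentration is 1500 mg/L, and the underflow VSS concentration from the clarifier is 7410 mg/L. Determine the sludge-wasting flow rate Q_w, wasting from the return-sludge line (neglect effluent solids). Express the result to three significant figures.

Q_w ≈ 69.5 m³/d

Rearranging the biomass balance for a CMAS with decay, V = Y·Q·ΔS·θ_c / [X·(1+k_d θ_c)] = 0.502 × 2260 × (1070 − 25.6) × 11.3 / [1500 × (1 + 0.115 × 11.3)] = 1.34×10^7 / 3449 = 3882 m³.
Wasting from the return line (neglecting effluent solids): Q_w = V·X / (θ_c·X_r) = 3882 × 1500 / (11.3 × 7410) = 69.54 m³/d.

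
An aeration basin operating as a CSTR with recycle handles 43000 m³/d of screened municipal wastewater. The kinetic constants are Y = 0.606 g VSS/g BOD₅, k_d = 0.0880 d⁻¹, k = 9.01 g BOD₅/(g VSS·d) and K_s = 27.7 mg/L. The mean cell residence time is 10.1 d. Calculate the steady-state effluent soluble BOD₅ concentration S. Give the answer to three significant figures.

For a completely mixed reactor with recycle the Lawrence–McCarty relation gives S = K_s·(1 + k_d·θ_c) / [θ_c·(Y·k − k_d) − 1] = 27.7 × (1 + 0.0880 × 10.1) / [10.1 × (0.606 × 9.01 − 0.0880) − 1] = 52.32 / 53.26 = 0.9824 mg/L.

S ≈ 0.982 mg/L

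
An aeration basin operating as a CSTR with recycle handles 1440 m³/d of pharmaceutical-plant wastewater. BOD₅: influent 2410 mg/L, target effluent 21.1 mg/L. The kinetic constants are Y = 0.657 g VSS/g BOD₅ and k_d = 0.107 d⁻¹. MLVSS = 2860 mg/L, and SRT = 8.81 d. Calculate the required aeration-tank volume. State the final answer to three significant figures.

V ≈ 3580 m³

Rearranging the biomass balance for a CMAS with decay, V = Y·Q·ΔS·θ_c / [X·(1+k_d θ_c)] = 0.657 × 1440 × (2410 − 21.1) × 8.81 / [2860 × (1 + 0.107 × 8.81)] = 1.99×10^7 / 5556 = 3584 m³.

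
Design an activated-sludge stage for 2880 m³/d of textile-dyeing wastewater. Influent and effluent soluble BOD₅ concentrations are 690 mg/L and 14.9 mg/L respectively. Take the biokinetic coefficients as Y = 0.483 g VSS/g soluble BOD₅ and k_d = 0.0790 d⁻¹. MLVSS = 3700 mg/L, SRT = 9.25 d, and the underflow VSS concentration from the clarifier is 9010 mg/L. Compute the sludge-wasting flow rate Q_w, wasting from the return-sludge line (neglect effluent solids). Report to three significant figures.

Q_w ≈ 60.2 m³/d

Steady-state biomass mass balance: V·X·(1 + k_d·θ_c) = Y·Q·(S₀ − S)·θ_c, so V = 0.483 × 2880 × (690 − 14.9) × 9.25 / [3700 × (1 + 0.0790 × 9.25)] = 8.69×10^6 / 6404 = 1356 m³.
θ_c = V·X/(Q_w·X_r) when wasting from the recycle, so Q_w = V·X/(θ_c·X_r) = 1356 × 3700 / (9.25 × 9010) = 60.22 m³/d.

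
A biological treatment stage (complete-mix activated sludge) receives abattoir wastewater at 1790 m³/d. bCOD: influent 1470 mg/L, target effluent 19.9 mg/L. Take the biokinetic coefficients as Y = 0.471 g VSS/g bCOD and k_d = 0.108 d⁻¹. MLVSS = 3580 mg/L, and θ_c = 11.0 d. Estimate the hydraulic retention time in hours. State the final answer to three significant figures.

τ ≈ 23.0 h

From the SRT design equation V = Y Q (S₀−S) θ_c / [X (1 + k_d θ_c)] = 0.471 × 1790 × (1470 − 19.9) × 11.0 / [3580 × (1 + 0.108 × 11.0)] = 1.34×10^7 / 7833 = 1717 m³.
τ = V/Q = 1717/1790 = 0.9591 d, or 23.02 h.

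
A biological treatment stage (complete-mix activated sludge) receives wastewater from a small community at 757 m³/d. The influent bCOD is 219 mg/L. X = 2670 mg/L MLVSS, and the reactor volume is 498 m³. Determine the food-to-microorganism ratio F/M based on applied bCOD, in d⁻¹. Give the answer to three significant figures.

F/M ≈ 0.125 d⁻¹

F/M = applied load / biomass = Q·S₀/(V·X) = 757 × 219 / (498.0 × 2670) = 0.1247 d⁻¹.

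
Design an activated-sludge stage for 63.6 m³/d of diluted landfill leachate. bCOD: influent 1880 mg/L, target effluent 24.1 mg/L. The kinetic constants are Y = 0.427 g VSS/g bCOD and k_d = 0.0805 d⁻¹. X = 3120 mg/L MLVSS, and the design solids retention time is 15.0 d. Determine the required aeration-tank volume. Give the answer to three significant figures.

Steady-state biomass mass balance: V·X·(1 + k_d·θ_c) = Y·Q·(S₀ − S)·θ_c, so V = 0.427 × 63.6 × (1880 − 24.1) × 15.0 / [3120 × (1 + 0.0805 × 15.0)] = 7.56×10^5 / 6887 = 109.8 m³.

V ≈ 110 m³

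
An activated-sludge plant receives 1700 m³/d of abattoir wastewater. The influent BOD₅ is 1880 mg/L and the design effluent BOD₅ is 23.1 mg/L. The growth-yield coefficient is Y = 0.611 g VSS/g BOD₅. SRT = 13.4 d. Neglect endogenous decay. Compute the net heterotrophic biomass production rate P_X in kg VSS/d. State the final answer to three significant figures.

P_X ≈ 1930 kg VSS/d

Since k_d ≈ 0, Y_obs = Y = 0.611 g VSS/g BOD₅.
Mass of BOD₅ removed per day: Q(S₀ − S) = 1700 × 1857 g/m³ = 3157 kg/d.
Net biomass production P_X = Y_obs × Q·(S₀ − S) = 0.6110 × 3157 = 1929 kg VSS/d.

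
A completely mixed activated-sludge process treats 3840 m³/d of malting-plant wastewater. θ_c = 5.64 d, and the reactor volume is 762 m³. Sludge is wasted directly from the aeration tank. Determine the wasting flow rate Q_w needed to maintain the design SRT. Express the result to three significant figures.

With mixed-liquor wasting, θ_c = V/Q_w, so Q_w = V/θ_c = 762.0/5.64 = 135.1 m³/d.

Q_w ≈ 135 m³/d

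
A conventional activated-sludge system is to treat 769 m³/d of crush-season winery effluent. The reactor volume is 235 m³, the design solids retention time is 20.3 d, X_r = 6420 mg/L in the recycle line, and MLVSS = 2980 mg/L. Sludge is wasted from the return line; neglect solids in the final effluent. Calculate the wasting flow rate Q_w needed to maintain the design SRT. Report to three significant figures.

Q_w = (V·X)/(θ_c X_r) = 235.0 × 2980 / (20.3 × 6420) = 5.373 m³/d.

Q_w ≈ 5.37 m³/d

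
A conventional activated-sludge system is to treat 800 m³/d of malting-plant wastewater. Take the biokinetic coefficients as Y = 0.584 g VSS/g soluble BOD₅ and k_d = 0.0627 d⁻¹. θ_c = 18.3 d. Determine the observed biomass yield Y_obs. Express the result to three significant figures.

Correct the yield for decay: Y_obs = Y/(1 + k_d θ_c) = 0.584 / (1 + 0.0627 × 18.3) = 0.584 / 2.147 = 0.2720.

Y_obs ≈ 0.272 g VSS/g soluble BOD₅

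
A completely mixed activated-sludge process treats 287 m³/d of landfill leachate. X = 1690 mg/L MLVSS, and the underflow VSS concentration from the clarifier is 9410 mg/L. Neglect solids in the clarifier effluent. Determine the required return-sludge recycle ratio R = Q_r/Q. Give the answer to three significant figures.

Solids balance on the clarifier gives (1+R)X = R·X_r, so R = X/(X_r − X) = 1690 / (9410 − 1690) = 0.2189.

R ≈ 0.219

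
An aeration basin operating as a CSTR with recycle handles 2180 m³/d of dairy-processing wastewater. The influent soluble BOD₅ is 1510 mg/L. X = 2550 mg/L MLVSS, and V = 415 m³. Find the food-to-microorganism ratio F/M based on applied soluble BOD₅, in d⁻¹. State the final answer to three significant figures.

Food-to-microorganism ratio F/M = Q S₀ / (V X) = 2180 × 1510 / (415.0 × 2550) = 3.111 d⁻¹.

F/M ≈ 3.11 d⁻¹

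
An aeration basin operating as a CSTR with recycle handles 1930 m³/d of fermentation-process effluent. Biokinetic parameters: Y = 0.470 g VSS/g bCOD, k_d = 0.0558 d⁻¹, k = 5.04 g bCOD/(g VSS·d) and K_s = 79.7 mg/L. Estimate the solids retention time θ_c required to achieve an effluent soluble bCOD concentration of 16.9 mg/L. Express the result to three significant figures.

θ_c ≈ 2.79 d

At the target effluent, Y k S/(K_s+S) = 0.470×5.04×16.9/96.60 = 0.4144 d⁻¹.
Then 1/θ_c = μ − k_d = 0.4144 − 0.0558 = 0.3586 d⁻¹, giving θ_c = 2.788 d.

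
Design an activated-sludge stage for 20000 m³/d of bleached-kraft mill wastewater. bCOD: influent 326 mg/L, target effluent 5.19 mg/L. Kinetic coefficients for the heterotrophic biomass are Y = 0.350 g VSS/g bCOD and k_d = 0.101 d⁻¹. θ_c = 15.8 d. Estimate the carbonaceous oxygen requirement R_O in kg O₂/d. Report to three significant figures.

Observed yield with endogenous decay: Y_obs = Y / (1 + k_d·θ_c) = 0.350 / (1 + 0.101 × 15.8) = 0.350 / 2.596 = 0.1348 g VSS/g bCOD.
Substrate removed = Q·(S₀ − S) = 20000 m³/d × (326 − 5.19) g/m³ = 6.42×10^6 g/d = 6416 kg/d.
Net sludge production P_X = 0.1348 × 6416 = 865.1 kg VSS/d.
Carbonaceous O₂ demand = substrate oxidised − cell-mass equivalent = 6416 − 1.42 × 865.1 = 5188 kg O₂/d.

R_O ≈ 5190 kg O₂/d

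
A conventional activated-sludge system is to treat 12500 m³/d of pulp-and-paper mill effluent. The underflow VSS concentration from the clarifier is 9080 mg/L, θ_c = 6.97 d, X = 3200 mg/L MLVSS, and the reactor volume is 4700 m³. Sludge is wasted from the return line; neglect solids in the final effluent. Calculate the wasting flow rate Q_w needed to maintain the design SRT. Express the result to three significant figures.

Q_w ≈ 238 m³/d

Wasting from the return line (neglecting effluent solids): Q_w = V·X / (θ_c·X_r) = 4700 × 3200 / (6.97 × 9080) = 237.6 m³/d.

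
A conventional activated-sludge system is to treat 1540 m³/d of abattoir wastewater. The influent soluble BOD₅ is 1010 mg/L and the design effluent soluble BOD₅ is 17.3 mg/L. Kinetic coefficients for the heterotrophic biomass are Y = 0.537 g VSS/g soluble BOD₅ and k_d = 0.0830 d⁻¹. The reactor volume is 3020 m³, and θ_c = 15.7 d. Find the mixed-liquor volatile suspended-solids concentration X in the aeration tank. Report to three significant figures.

Solving the biomass balance for X: X = Y Q (S₀−S) θ_c / [V (1+k_d θ_c)] = 0.537 × 1540 × (1010 − 17.3) × 15.7 / [3020 × (1 + 0.0830 × 15.7)] = 1853 mg/L.

X ≈ 1850 mg/L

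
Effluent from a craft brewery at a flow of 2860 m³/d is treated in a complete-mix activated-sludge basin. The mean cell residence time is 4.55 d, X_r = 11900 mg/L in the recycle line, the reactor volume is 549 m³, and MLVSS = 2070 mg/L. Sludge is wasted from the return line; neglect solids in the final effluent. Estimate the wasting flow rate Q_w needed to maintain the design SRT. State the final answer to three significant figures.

Q_w ≈ 21.0 m³/d

θ_c = V·X/(Q_w·X_r) when wasting from the recycle, so Q_w = V·X/(θ_c·X_r) = 549.0 × 2070 / (4.55 × 11900) = 20.99 m³/d.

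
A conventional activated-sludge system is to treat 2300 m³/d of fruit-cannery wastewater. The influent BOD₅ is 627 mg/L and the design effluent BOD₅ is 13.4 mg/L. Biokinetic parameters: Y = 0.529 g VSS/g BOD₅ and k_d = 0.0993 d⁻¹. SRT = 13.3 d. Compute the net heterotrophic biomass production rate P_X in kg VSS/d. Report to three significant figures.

P_X ≈ 322 kg VSS/d

Observed yield with endogenous decay: Y_obs = Y / (1 + k_d·θ_c) = 0.529 / (1 + 0.0993 × 13.3) = 0.529 / 2.321 = 0.2279 g VSS/g BOD₅.
ΔS = 627 − 13.4 = 613.6 mg/L, so the substrate removal rate is 2300 × 613.6/1000 = 1411 kg BOD₅/d.
Biomass produced: P_X = Y_obs·Q·ΔS = 0.2279 × 1411 ≈ 321.7 kg VSS/d.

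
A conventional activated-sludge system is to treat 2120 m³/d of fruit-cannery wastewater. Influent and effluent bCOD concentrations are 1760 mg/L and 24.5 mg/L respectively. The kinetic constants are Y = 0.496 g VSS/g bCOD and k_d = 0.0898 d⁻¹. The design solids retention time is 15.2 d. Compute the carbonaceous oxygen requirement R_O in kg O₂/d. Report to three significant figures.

The observed yield is Y_obs = Y/(1 + k_d·θ_c) = 0.496 / (1 + 0.0898 × 15.2) = 0.496 / 2.365 = 0.2097 g VSS per g bCOD removed.
Mass of bCOD removed per day: Q(S₀ − S) = 2120 × 1736 g/m³ = 3679 kg/d.
Biomass synthesised: P_X = Y_obs × 3679 = 771.6 kg VSS/d.
R_O = Q·(S₀ − S) − 1.42·P_X = 3679 − 1.42 × 771.6 = 2584 kg O₂/d.

R_O ≈ 2580 kg O₂/d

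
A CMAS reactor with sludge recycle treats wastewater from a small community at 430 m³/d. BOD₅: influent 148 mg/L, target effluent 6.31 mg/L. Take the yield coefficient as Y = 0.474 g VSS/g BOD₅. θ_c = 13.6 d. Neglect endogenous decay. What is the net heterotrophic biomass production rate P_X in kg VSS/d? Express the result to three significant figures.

P_X ≈ 28.9 kg VSS/d

Since k_d ≈ 0, Y_obs = Y = 0.474 g VSS/g BOD₅.
Substrate removed = Q·(S₀ − S) = 430 m³/d × (148 − 6.31) g/m³ = 6.09×10^4 g/d = 60.93 kg/d.
So the net sludge growth is P_X = 0.4740 × 60.93 = 28.88 kg VSS/d.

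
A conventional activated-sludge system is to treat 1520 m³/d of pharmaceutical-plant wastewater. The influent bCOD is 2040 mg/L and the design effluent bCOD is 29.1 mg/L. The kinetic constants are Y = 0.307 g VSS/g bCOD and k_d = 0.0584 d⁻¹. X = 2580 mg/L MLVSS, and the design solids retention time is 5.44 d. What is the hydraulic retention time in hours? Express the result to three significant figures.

Steady-state biomass mass balance: V·X·(1 + k_d·θ_c) = Y·Q·(S₀ − S)·θ_c, so V = 0.307 × 1520 × (2040 − 29.1) × 5.44 / [2580 × (1 + 0.0584 × 5.44)] = 5.1×10^6 / 3400 = 1502 m³.
Hydraulic retention time τ = V/Q = 1502 / 1520 = 0.9879 d = 23.71 h.

τ ≈ 23.7 h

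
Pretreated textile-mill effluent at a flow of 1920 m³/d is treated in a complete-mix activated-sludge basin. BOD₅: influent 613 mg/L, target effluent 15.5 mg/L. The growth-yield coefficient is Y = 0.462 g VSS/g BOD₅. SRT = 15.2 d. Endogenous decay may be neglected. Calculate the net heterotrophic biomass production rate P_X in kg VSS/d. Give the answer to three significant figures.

No decay correction is needed, so Y_obs = Y = 0.462.
Substrate removed = Q·(S₀ − S) = 1920 m³/d × (613 − 15.5) g/m³ = 1.15×10^6 g/d = 1147 kg/d.
Biomass produced: P_X = Y_obs·Q·ΔS = 0.4620 × 1147 ≈ 530.0 kg VSS/d.

P_X ≈ 530 kg VSS/d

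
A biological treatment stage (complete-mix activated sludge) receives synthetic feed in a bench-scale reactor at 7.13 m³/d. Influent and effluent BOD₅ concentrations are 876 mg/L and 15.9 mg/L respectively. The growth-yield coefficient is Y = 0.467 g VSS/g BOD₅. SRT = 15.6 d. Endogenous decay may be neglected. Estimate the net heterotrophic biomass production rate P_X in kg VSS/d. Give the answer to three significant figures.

P_X ≈ 2.86 kg VSS/d

With endogenous decay neglected, the observed yield equals the true yield: Y_obs = Y = 0.467 g VSS/g BOD₅.
ΔS = 876 − 15.9 = 860.1 mg/L, so the substrate removal rate is 7.13 × 860.1/1000 = 6.133 kg BOD₅/d.
P_X = Y_obs · Q(S₀ − S) = 0.4670 × 6.133 = 2.864 kg VSS/d.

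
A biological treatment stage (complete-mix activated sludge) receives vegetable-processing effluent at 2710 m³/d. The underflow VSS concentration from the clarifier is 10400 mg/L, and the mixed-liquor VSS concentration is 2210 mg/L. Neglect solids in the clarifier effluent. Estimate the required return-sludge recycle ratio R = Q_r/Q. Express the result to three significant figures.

Mass balance around the secondary clarifier (neglecting effluent solids): R = X / (X_r − X) = 2210 / (10400 − 2210) = 0.2698.

R ≈ 0.270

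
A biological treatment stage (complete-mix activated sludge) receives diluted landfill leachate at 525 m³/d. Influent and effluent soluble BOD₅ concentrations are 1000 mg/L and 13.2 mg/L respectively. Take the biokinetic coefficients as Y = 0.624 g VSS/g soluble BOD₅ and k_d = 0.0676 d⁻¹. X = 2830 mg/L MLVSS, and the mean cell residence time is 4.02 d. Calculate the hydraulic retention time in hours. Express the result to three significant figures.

From the SRT design equation V = Y Q (S₀−S) θ_c / [X (1 + k_d θ_c)] = 0.624 × 525 × (1000 − 13.2) × 4.02 / [2830 × (1 + 0.0676 × 4.02)] = 1.3×10^6 / 3599 = 361.1 m³.
HRT = V/Q = 361.1 m³ / 525 m³·d⁻¹ = 0.6878 d × 24 = 16.51 h.

τ ≈ 16.5 h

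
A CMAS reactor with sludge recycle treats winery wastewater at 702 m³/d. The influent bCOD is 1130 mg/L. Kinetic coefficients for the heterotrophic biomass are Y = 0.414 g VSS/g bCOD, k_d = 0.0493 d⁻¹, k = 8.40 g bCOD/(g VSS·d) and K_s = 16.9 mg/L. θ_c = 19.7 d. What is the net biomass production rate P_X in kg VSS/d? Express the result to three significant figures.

From the Monod/SRT balance for a CMAS, S = K_s·(1+k_d θ_c)/[θ_c·(Y k − k_d) − 1] = 16.9 × (1 + 0.0493 × 19.7) / [19.7 × (0.414 × 8.40 − 0.0493) − 1] = 33.31 / 66.54 = 0.5007 mg/L.
The observed yield is Y_obs = Y/(1 + k_d·θ_c) = 0.414 / (1 + 0.0493 × 19.7) = 0.414 / 1.971 = 0.2100 g VSS per g bCOD removed.
Q·(S₀ − S) = 702 × (1130 − 0.501) × 10⁻³ = 792.9 kg/d removed.
P_X = Y_obs · Q(S₀ − S) = 0.2100 × 792.9 = 166.5 kg VSS/d.

P_X ≈ 167 kg VSS/d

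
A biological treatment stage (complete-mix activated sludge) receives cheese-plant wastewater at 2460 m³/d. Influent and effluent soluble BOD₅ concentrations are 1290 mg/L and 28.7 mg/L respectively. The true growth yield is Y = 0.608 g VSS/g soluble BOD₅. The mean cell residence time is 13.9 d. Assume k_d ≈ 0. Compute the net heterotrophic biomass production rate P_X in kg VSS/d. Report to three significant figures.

No decay correction is needed, so Y_obs = Y = 0.608.
ΔS = 1290 − 28.7 = 1261 mg/L, so the substrate removal rate is 2460 × 1261/1000 = 3103 kg soluble BOD₅/d.
Net biomass production P_X = Y_obs × Q·(S₀ − S) = 0.6080 × 3103 = 1887 kg VSS/d.

P_X ≈ 1890 kg VSS/d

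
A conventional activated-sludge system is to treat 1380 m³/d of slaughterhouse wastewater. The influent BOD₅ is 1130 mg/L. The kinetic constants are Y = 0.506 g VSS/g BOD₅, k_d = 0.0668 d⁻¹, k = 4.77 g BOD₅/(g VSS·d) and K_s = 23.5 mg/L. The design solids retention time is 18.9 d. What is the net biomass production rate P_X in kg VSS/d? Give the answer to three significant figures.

Effluent substrate depends only on kinetics and SRT: S = K_s(1 + k_d θ_c) / [θ_c(Yk − k_d) − 1] = 23.5 × (1 + 0.0668 × 18.9) / [18.9 × (0.506 × 4.77 − 0.0668) − 1] = 53.17 / 43.35 = 1.226 mg/L.
Correct the yield for decay: Y_obs = Y/(1 + k_d θ_c) = 0.506 / (1 + 0.0668 × 18.9) = 0.506 / 2.263 = 0.2236.
Mass of BOD₅ removed per day: Q(S₀ − S) = 1380 × 1129 g/m³ = 1558 kg/d.
Biomass produced: P_X = Y_obs·Q·ΔS = 0.2236 × 1558 ≈ 348.4 kg VSS/d.

P_X ≈ 348 kg VSS/d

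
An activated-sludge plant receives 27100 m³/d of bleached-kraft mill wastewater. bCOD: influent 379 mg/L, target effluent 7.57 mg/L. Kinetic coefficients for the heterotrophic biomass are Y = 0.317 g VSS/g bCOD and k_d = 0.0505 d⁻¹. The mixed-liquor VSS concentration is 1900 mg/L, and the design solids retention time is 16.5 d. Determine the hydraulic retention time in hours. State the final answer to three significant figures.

Rearranging the biomass balance for a CMAS with decay, V = Y·Q·ΔS·θ_c / [X·(1+k_d θ_c)] = 0.317 × 27100 × (379 − 7.57) × 16.5 / [1900 × (1 + 0.0505 × 16.5)] = 5.26×10^7 / 3483 = 15115 m³.
HRT = V/Q = 15115 m³ / 27100 m³·d⁻¹ = 0.5578 d × 24 = 13.39 h.

τ ≈ 13.4 h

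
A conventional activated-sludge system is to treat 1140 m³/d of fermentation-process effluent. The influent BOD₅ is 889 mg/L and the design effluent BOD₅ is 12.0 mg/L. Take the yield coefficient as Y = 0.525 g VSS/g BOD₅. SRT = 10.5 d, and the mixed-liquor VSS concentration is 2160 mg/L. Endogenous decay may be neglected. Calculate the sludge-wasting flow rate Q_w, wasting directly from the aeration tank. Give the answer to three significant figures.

Q_w ≈ 243 m³/d

Biomass mass balance (decay neglected): V·X = Y·Q·(S₀ − S)·θ_c, so V = 0.525 × 1140 × (889 − 12.0) × 10.5 / 2160 = 2552 m³.
With mixed-liquor wasting, θ_c = V/Q_w, so Q_w = V/θ_c = 2552/10.5 = 243.0 m³/d.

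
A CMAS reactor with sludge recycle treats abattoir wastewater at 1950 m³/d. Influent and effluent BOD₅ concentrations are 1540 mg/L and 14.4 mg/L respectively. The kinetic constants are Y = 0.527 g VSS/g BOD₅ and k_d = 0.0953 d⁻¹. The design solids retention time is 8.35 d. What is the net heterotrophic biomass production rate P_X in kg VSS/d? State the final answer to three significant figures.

P_X ≈ 873 kg VSS/d

Correct the yield for decay: Y_obs = Y/(1 + k_d θ_c) = 0.527 / (1 + 0.0953 × 8.35) = 0.527 / 1.796 = 0.2935.
Substrate removed = Q·(S₀ − S) = 1950 m³/d × (1540 − 14.4) g/m³ = 2.97×10^6 g/d = 2975 kg/d.
P_X = Y_obs · Q(S₀ − S) = 0.2935 × 2975 = 873.0 kg VSS/d.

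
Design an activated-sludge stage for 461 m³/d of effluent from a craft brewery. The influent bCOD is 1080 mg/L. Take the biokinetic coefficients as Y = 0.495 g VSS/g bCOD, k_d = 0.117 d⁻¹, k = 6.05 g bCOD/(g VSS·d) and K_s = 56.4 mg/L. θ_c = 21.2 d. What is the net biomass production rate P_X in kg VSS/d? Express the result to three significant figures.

For a completely mixed reactor with recycle the Lawrence–McCarty relation gives S = K_s·(1 + k_d·θ_c) / [θ_c·(Y·k − k_d) − 1] = 56.4 × (1 + 0.117 × 21.2) / [21.2 × (0.495 × 6.05 − 0.117) − 1] = 196.3 / 60.01 = 3.271 mg/L.
Correct the yield for decay: Y_obs = Y/(1 + k_d θ_c) = 0.495 / (1 + 0.117 × 21.2) = 0.495 / 3.480 = 0.1422.
Q·(S₀ − S) = 461 × (1080 − 3.27) × 10⁻³ = 496.4 kg/d removed.
So the net sludge growth is P_X = 0.1422 × 496.4 = 70.60 kg VSS/d.

P_X ≈ 70.6 kg VSS/d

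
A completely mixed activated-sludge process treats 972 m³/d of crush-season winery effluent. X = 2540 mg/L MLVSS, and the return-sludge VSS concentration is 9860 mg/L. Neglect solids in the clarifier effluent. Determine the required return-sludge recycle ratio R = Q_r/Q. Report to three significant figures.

Solids balance on the clarifier gives (1+R)X = R·X_r, so R = X/(X_r − X) = 2540 / (9860 − 2540) = 0.3470.

R ≈ 0.347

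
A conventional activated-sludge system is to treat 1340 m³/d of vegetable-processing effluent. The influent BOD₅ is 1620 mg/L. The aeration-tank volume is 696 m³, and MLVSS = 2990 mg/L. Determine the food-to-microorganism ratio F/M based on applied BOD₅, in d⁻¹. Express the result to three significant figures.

F/M = applied load / biomass = Q·S₀/(V·X) = 1340 × 1620 / (696.0 × 2990) = 1.043 d⁻¹.

F/M ≈ 1.04 d⁻¹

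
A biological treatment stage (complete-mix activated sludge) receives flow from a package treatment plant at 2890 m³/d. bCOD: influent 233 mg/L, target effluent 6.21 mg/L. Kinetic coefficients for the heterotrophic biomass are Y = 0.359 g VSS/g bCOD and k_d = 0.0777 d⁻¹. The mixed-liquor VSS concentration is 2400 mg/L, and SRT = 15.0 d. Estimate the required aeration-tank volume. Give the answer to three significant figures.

V ≈ 679 m³

Rearranging the biomass balance for a CMAS with decay, V = Y·Q·ΔS·θ_c / [X·(1+k_d θ_c)] = 0.359 × 2890 × (233 − 6.21) × 15.0 / [2400 × (1 + 0.0777 × 15.0)] = 3.53×10^6 / 5197 = 679.1 m³.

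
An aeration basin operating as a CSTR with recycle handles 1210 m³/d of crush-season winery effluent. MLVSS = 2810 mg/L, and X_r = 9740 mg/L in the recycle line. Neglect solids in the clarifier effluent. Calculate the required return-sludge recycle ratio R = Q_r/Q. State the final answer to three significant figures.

R ≈ 0.405

Mass balance around the secondary clarifier (neglecting effluent solids): R = X / (X_r − X) = 2810 / (9740 − 2810) = 0.4055.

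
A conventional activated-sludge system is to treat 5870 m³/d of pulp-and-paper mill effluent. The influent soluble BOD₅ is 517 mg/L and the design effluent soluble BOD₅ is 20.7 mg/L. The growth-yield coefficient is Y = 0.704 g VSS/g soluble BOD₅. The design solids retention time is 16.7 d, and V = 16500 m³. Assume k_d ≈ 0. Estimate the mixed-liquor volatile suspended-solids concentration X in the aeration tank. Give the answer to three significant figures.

X ≈ 2080 mg/L

From V·X = Y·Q·(S₀ − S)·θ_c (decay neglected): X = 0.704 × 5870 × (517 − 20.7) × 16.7 / 16500 = 2076 mg/L.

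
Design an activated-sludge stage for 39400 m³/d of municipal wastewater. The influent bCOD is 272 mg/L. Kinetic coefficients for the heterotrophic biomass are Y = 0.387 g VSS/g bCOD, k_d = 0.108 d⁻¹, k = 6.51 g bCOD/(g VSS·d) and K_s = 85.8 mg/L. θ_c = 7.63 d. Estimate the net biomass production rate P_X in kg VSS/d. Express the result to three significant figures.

P_X ≈ 2200 kg VSS/d

For a completely mixed reactor with recycle the Lawrence–McCarty relation gives S = K_s·(1 + k_d·θ_c) / [θ_c·(Y·k − k_d) − 1] = 85.8 × (1 + 0.108 × 7.63) / [7.63 × (0.387 × 6.51 − 0.108) − 1] = 156.5 / 17.40 = 8.995 mg/L.
Y_obs = Y / (1 + k_d θ_c) = 0.387 / (1 + 0.108 × 7.63) = 0.387 / 1.824 = 0.2122.
Substrate removed = Q·(S₀ − S) = 39400 m³/d × (272 − 9.00) g/m³ = 1.04×10^7 g/d = 10362 kg/d.
Biomass produced: P_X = Y_obs·Q·ΔS = 0.2122 × 10362 ≈ 2199 kg VSS/d.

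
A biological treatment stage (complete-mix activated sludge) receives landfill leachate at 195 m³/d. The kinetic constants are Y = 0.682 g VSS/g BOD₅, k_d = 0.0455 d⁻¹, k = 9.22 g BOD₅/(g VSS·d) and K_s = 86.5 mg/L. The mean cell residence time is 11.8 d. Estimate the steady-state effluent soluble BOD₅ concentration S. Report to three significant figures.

For a completely mixed reactor with recycle the Lawrence–McCarty relation gives S = K_s·(1 + k_d·θ_c) / [θ_c·(Y·k − k_d) − 1] = 86.5 × (1 + 0.0455 × 11.8) / [11.8 × (0.682 × 9.22 − 0.0455) − 1] = 132.9 / 72.66 = 1.830 mg/L.

S ≈ 1.83 mg/L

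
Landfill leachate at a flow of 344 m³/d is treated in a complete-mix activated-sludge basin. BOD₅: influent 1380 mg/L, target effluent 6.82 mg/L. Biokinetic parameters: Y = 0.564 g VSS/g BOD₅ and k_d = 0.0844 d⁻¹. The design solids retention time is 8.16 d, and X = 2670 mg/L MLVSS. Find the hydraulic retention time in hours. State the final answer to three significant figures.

τ ≈ 33.6 h

Rearranging the biomass balance for a CMAS with decay, V = Y·Q·ΔS·θ_c / [X·(1+k_d θ_c)] = 0.564 × 344 × (1380 − 6.82) × 8.16 / [2670 × (1 + 0.0844 × 8.16)] = 2.17×10^6 / 4509 = 482.2 m³.
Hydraulic retention time τ = V/Q = 482.2 / 344 = 1.402 d = 33.64 h.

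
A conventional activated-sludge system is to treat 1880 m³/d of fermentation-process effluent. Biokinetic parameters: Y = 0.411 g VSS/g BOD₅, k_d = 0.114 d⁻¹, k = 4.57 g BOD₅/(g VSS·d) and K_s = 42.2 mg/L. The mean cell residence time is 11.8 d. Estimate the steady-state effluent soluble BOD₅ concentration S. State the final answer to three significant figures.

For a completely mixed reactor with recycle the Lawrence–McCarty relation gives S = K_s·(1 + k_d·θ_c) / [θ_c·(Y·k − k_d) − 1] = 42.2 × (1 + 0.114 × 11.8) / [11.8 × (0.411 × 4.57 − 0.114) − 1] = 98.97 / 19.82 = 4.994 mg/L.

S ≈ 4.99 mg/L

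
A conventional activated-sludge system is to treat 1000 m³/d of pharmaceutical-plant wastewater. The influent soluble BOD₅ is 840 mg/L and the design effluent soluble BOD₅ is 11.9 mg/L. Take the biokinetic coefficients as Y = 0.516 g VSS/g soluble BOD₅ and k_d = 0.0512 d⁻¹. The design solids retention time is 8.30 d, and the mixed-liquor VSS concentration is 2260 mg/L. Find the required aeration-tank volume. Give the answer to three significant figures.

From the SRT design equation V = Y Q (S₀−S) θ_c / [X (1 + k_d θ_c)] = 0.516 × 1000 × (840 − 11.9) × 8.30 / [2260 × (1 + 0.0512 × 8.30)] = 3.55×10^6 / 3220 = 1101 m³.

V ≈ 1100 m³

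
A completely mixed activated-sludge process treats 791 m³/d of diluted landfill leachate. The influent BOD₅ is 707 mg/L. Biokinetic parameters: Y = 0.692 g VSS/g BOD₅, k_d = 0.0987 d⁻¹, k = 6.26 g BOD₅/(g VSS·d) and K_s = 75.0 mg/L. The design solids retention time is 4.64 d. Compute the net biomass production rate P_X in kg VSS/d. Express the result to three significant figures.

For a completely mixed reactor with recycle the Lawrence–McCarty relation gives S = K_s·(1 + k_d·θ_c) / [θ_c·(Y·k − k_d) − 1] = 75.0 × (1 + 0.0987 × 4.64) / [4.64 × (0.692 × 6.26 − 0.0987) − 1] = 109.3 / 18.64 = 5.866 mg/L.
Correct the yield for decay: Y_obs = Y/(1 + k_d θ_c) = 0.692 / (1 + 0.0987 × 4.64) = 0.692 / 1.458 = 0.4746.
Mass of BOD₅ removed per day: Q(S₀ − S) = 791 × 701.1 g/m³ = 554.6 kg/d.
Net biomass production P_X = Y_obs × Q·(S₀ − S) = 0.4746 × 554.6 = 263.2 kg VSS/d.

P_X ≈ 263 kg VSS/d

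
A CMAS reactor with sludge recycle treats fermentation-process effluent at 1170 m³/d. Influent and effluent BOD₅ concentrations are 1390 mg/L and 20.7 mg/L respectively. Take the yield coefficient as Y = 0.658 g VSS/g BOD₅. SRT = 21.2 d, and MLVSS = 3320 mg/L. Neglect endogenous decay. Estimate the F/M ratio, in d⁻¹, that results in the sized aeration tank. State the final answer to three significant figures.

F/M ≈ 0.0728 d⁻¹

Biomass mass balance (decay neglected): V·X = Y·Q·(S₀ − S)·θ_c, so V = 0.658 × 1170 × (1390 − 20.7) × 21.2 / 3320 = 6731 m³.
F/M = applied load / biomass = Q·S₀/(V·X) = 1170 × 1390 / (6731 × 3320) = 0.07277 d⁻¹.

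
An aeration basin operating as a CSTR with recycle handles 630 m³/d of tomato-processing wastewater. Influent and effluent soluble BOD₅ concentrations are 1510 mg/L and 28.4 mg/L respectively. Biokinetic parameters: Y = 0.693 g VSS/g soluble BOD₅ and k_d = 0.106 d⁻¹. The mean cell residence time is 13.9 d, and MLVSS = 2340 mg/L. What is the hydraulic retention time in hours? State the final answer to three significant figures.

From the SRT design equation V = Y Q (S₀−S) θ_c / [X (1 + k_d θ_c)] = 0.693 × 630 × (1510 − 28.4) × 13.9 / [2340 × (1 + 0.106 × 13.9)] = 8.99×10^6 / 5788 = 1553 m³.
Hydraulic retention time τ = V/Q = 1553 / 630 = 2.466 d = 59.18 h.

τ ≈ 59.2 h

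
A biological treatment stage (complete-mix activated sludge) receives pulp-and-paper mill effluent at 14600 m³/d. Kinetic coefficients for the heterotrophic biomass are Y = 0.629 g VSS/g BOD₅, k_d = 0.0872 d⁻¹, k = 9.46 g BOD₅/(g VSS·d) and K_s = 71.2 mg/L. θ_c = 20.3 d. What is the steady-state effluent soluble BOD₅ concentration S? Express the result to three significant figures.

For a completely mixed reactor with recycle the Lawrence–McCarty relation gives S = K_s·(1 + k_d·θ_c) / [θ_c·(Y·k − k_d) − 1] = 71.2 × (1 + 0.0872 × 20.3) / [20.3 × (0.629 × 9.46 − 0.0872) − 1] = 197.2 / 118.0 = 1.671 mg/L.

S ≈ 1.67 mg/L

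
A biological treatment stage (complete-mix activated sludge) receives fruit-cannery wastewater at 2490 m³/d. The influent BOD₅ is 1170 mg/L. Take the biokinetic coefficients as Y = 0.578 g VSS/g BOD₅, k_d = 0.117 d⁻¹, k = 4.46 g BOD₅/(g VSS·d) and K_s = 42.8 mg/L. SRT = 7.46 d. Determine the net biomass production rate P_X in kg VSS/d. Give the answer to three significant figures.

Effluent substrate depends only on kinetics and SRT: S = K_s(1 + k_d θ_c) / [θ_c(Yk − k_d) − 1] = 42.8 × (1 + 0.117 × 7.46) / [7.46 × (0.578 × 4.46 − 0.117) − 1] = 80.16 / 17.36 = 4.618 mg/L.
Observed yield with endogenous decay: Y_obs = Y / (1 + k_d·θ_c) = 0.578 / (1 + 0.117 × 7.46) = 0.578 / 1.873 = 0.3086 g VSS/g BOD₅.
Q·(S₀ − S) = 2490 × (1170 − 4.62) × 10⁻³ = 2902 kg/d removed.
P_X = Y_obs · Q(S₀ − S) = 0.3086 × 2902 = 895.6 kg VSS/d.

P_X ≈ 896 kg VSS/d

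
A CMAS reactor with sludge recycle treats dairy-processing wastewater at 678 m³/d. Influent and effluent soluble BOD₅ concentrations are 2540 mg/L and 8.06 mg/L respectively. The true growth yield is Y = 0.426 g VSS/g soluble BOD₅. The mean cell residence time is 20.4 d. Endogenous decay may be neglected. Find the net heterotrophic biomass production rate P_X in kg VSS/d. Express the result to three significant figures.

P_X ≈ 731 kg VSS/d

Since k_d ≈ 0, Y_obs = Y = 0.426 g VSS/g soluble BOD₅.
Q·(S₀ − S) = 678 × (2540 − 8.06) × 10⁻³ = 1717 kg/d removed.
So the net sludge growth is P_X = 0.4260 × 1717 = 731.3 kg VSS/d.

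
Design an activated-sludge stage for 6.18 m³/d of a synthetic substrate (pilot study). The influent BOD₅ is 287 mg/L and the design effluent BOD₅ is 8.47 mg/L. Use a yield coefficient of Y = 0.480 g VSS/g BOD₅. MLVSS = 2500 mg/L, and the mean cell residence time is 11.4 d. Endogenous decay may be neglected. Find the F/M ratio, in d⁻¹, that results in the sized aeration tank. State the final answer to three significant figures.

Biomass mass balance (decay neglected): V·X = Y·Q·(S₀ − S)·θ_c, so V = 0.480 × 6.18 × (287 − 8.47) × 11.4 / 2500 = 3.768 m³.
F/M = applied load / biomass = Q·S₀/(V·X) = 6.18 × 287 / (3.768 × 2500) = 0.1883 d⁻¹.

F/M ≈ 0.188 d⁻¹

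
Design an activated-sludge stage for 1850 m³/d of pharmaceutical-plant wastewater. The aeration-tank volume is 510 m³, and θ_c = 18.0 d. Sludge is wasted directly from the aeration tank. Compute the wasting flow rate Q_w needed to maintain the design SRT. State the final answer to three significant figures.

For wasting at MLVSS concentration, Q_w = V/θ_c = 510.0/18.0 = 28.33 m³/d.

Q_w ≈ 28.3 m³/d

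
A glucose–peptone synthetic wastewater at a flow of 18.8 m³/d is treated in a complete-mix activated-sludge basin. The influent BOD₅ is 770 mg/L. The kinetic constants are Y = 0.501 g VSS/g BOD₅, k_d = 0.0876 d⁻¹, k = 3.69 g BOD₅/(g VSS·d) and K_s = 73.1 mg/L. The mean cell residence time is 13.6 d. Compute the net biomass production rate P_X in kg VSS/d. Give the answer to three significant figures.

P_X ≈ 3.28 kg VSS/d

For a completely mixed reactor with recycle the Lawrence–McCarty relation gives S = K_s·(1 + k_d·θ_c) / [θ_c·(Y·k − k_d) − 1] = 73.1 × (1 + 0.0876 × 13.6) / [13.6 × (0.501 × 3.69 − 0.0876) − 1] = 160.2 / 22.95 = 6.980 mg/L.
Correct the yield for decay: Y_obs = Y/(1 + k_d θ_c) = 0.501 / (1 + 0.0876 × 13.6) = 0.501 / 2.191 = 0.2286.
Mass of BOD₅ removed per day: Q(S₀ − S) = 18.8 × 763.0 g/m³ = 14.34 kg/d.
P_X = Y_obs · Q(S₀ − S) = 0.2286 × 14.34 = 3.280 kg VSS/d.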